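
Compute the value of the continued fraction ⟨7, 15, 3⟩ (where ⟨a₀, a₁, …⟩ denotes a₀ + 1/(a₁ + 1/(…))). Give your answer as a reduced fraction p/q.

a_0 = 7: 7/1
a_1 = 15: 106/15
a_2 = 3: 325/46

325/46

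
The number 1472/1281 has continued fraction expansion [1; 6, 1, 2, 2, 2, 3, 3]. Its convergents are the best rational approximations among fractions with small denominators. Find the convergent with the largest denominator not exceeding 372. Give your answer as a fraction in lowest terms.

131/114

a_0 = 1: 1/1  (≤ bound)
a_1 = 6: 7/6  (≤ bound)
a_2 = 1: 8/7  (≤ bound)
a_3 = 2: 23/20  (≤ bound)
a_4 = 2: 54/47  (≤ bound)
a_5 = 2: 131/114  (≤ bound)
a_6 = 3: 447/389  (> 372, stop)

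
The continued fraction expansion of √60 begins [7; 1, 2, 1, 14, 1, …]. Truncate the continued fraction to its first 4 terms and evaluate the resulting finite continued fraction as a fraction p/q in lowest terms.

31/4

Start with 1.
2 + 1/(1/1) = 2 + 1/1 = 3/1
1 + 1/(3/1) = 1 + 1/3 = 4/3
7 + 1/(4/3) = 7 + 3/4 = 31/4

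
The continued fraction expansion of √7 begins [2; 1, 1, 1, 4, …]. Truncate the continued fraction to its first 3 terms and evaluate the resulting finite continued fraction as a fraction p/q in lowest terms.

5/2

Starting at the tail and folding back:
Start with 1.
1 + 1/(1/1) = 1 + 1/1 = 2/1
2 + 1/(2/1) = 2 + 1/2 = 5/2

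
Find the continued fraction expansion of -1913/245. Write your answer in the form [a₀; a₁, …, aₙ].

Repeatedly divide and take the remainder:
⌊-1913/245⌋ = -8, remainder 47
⌊245/47⌋ = 5, remainder 10
⌊47/10⌋ = 4, remainder 7
⌊10/7⌋ = 1, remainder 3
⌊7/3⌋ = 2, remainder 1
⌊3/1⌋ = 3, remainder 0

[-8; 5, 4, 1, 2, 3]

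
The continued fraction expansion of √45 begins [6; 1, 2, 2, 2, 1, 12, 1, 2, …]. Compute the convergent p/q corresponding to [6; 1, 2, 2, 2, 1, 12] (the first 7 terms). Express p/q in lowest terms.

2046/305

Collapse the nested fraction from the inside out:
Start with 12.
1 + 1/(12/1) = 1 + 1/12 = 13/12
2 + 1/(13/12) = 2 + 12/13 = 38/13
2 + 1/(38/13) = 2 + 13/38 = 89/38
2 + 1/(89/38) = 2 + 38/89 = 216/89
1 + 1/(216/89) = 1 + 89/216 = 305/216
6 + 1/(305/216) = 6 + 216/305 = 2046/305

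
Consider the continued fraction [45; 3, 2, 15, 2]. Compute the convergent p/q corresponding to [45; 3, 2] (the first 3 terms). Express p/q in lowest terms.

a_0 = 45: 45/1
a_1 = 3: 136/3
a_2 = 2: 317/7

317/7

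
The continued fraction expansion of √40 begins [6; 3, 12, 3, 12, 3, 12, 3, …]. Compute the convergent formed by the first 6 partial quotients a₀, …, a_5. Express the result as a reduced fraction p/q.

27379/4329

Starting at the tail and folding back:
Start with 3.
12 + 1/(3/1) = 12 + 1/3 = 37/3
3 + 1/(37/3) = 3 + 3/37 = 114/37
12 + 1/(114/37) = 12 + 37/114 = 1405/114
3 + 1/(1405/114) = 3 + 114/1405 = 4329/1405
6 + 1/(4329/1405) = 6 + 1405/4329 = 27379/4329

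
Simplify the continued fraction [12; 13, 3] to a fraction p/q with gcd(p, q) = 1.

Build up convergents one term at a time:
a_0 = 12: 12/1
a_1 = 13: 157/13
a_2 = 3: 483/40

483/40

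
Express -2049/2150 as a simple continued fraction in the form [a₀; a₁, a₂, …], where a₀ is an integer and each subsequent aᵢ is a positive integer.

⌊-2049/2150⌋ = -1, remainder 101
⌊2150/101⌋ = 21, remainder 29
⌊101/29⌋ = 3, remainder 14
⌊29/14⌋ = 2, remainder 1
⌊14/1⌋ = 14, remainder 0

[-1; 21, 3, 2, 14]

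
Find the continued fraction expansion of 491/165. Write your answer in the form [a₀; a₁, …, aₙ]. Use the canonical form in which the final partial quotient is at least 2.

[2; 1, 40, 4]

491 ÷ 165 → quotient 2, remainder 161
165 ÷ 161 → quotient 1, remainder 4
161 ÷ 4 → quotient 40, remainder 1
4 ÷ 1 → quotient 4, remainder 0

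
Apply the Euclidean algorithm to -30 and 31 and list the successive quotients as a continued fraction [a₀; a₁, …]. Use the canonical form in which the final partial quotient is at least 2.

-30 ÷ 31 → quotient -1, remainder 1
31 ÷ 1 → quotient 31, remainder 0

[-1; 31]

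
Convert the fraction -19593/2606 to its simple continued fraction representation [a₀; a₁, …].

[-8; 2, 13, 13, 1, 2, 2]

-19593 ÷ 2606 → quotient -8, remainder 1255
2606 ÷ 1255 → quotient 2, remainder 96
1255 ÷ 96 → quotient 13, remainder 7
96 ÷ 7 → quotient 13, remainder 5
7 ÷ 5 → quotient 1, remainder 2
5 ÷ 2 → quotient 2, remainder 1
2 ÷ 1 → quotient 2, remainder 0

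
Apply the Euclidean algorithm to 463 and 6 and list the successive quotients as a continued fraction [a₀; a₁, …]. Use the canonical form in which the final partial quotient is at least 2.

463 = 77·6 + 1, so a_0 = 77
6 = 6·1 + 0, so a_1 = 6

[77; 6]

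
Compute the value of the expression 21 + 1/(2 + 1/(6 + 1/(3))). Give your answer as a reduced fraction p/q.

880/41

Collapse the nested fraction from the inside out:
Start with 3.
6 + 1/(3/1) = 6 + 1/3 = 19/3
2 + 1/(19/3) = 2 + 3/19 = 41/19
21 + 1/(41/19) = 21 + 19/41 = 880/41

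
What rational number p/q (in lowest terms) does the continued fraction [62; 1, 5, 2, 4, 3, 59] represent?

697013/11091

a_0 = 62: 62/1
a_1 = 1: 63/1
a_2 = 5: 377/6
a_3 = 2: 817/13
a_4 = 4: 3645/58
a_5 = 3: 11752/187
a_6 = 59: 697013/11091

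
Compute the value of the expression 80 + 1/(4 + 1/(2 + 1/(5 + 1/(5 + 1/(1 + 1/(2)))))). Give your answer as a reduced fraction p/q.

68993/860

Start with 2.
1 + 1/(2/1) = 1 + 1/2 = 3/2
5 + 1/(3/2) = 5 + 2/3 = 17/3
5 + 1/(17/3) = 5 + 3/17 = 88/17
2 + 1/(88/17) = 2 + 17/88 = 193/88
4 + 1/(193/88) = 4 + 88/193 = 860/193
80 + 1/(860/193) = 80 + 193/860 = 68993/860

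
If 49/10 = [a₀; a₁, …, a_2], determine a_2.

Apply division with remainder until the remainder is 0:
49 = 4·10 + 9, so a_0 = 4
10 = 1·9 + 1, so a_1 = 1
9 = 9·1 + 0, so a_2 = 9

9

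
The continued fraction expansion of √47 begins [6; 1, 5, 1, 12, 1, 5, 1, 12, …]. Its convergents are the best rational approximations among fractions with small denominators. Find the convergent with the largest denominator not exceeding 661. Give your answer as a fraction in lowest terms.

3942/575

List convergents until the denominator exceeds the bound:
a_0 = 6: 6/1  (≤ bound)
a_1 = 1: 7/1  (≤ bound)
a_2 = 5: 41/6  (≤ bound)
a_3 = 1: 48/7  (≤ bound)
a_4 = 12: 617/90  (≤ bound)
a_5 = 1: 665/97  (≤ bound)
a_6 = 5: 3942/575  (≤ bound)
a_7 = 1: 4607/672  (> 661, stop)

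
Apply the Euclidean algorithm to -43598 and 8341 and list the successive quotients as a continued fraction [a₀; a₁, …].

[-6; 1, 3, 2, 2, 6, 59]

-43598 = -6·8341 + 6448, so a_0 = -6
8341 = 1·6448 + 1893, so a_1 = 1
6448 = 3·1893 + 769, so a_2 = 3
1893 = 2·769 + 355, so a_3 = 2
769 = 2·355 + 59, so a_4 = 2
355 = 6·59 + 1, so a_5 = 6
59 = 59·1 + 0, so a_6 = 59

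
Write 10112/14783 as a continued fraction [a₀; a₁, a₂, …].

[0; 1, 2, 6, 15, 10, 5]

Repeatedly divide and take the remainder:
10112 = 0·14783 + 10112, so a_0 = 0
14783 = 1·10112 + 4671, so a_1 = 1
10112 = 2·4671 + 770, so a_2 = 2
4671 = 6·770 + 51, so a_3 = 6
770 = 15·51 + 5, so a_4 = 15
51 = 10·5 + 1, so a_5 = 10
5 = 5·1 + 0, so a_6 = 5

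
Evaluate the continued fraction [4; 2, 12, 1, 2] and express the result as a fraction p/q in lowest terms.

Start with 2.
1 + 1/(2/1) = 1 + 1/2 = 3/2
12 + 1/(3/2) = 12 + 2/3 = 38/3
2 + 1/(38/3) = 2 + 3/38 = 79/38
4 + 1/(79/38) = 4 + 38/79 = 354/79

354/79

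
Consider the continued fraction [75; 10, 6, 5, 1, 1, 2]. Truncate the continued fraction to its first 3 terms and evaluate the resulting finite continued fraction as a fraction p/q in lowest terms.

Start with 6.
10 + 1/(6/1) = 10 + 1/6 = 61/6
75 + 1/(61/6) = 75 + 6/61 = 4581/61

4581/61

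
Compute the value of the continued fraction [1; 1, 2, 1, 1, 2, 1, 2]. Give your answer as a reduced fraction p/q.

Start with 2.
1 + 1/(2/1) = 1 + 1/2 = 3/2
2 + 1/(3/2) = 2 + 2/3 = 8/3
1 + 1/(8/3) = 1 + 3/8 = 11/8
1 + 1/(11/8) = 1 + 8/11 = 19/11
2 + 1/(19/11) = 2 + 11/19 = 49/19
1 + 1/(49/19) = 1 + 19/49 = 68/49
1 + 1/(68/49) = 1 + 49/68 = 117/68

117/68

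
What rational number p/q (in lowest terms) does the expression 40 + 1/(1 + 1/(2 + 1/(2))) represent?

a_0 = 40: 40/1
a_1 = 1: 41/1
a_2 = 2: 122/3
a_3 = 2: 285/7

285/7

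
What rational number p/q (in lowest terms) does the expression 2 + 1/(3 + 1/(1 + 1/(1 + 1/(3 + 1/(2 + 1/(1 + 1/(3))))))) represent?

Work from the innermost term outward:
Start with 3.
1 + 1/(3/1) = 1 + 1/3 = 4/3
2 + 1/(4/3) = 2 + 3/4 = 11/4
3 + 1/(11/4) = 3 + 4/11 = 37/11
1 + 1/(37/11) = 1 + 11/37 = 48/37
1 + 1/(48/37) = 1 + 37/48 = 85/48
3 + 1/(85/48) = 3 + 48/85 = 303/85
2 + 1/(303/85) = 2 + 85/303 = 691/303

691/303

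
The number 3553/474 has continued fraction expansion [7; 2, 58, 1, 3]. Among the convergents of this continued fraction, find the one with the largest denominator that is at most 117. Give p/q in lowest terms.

877/117

List convergents until the denominator exceeds the bound:
a_0 = 7: 7/1  (≤ bound)
a_1 = 2: 15/2  (≤ bound)
a_2 = 58: 877/117  (≤ bound)
a_3 = 1: 892/119  (> 117, stop)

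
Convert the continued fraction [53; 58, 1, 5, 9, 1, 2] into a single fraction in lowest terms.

Start with 2.
1 + 1/(2/1) = 1 + 1/2 = 3/2
9 + 1/(3/2) = 9 + 2/3 = 29/3
5 + 1/(29/3) = 5 + 3/29 = 148/29
1 + 1/(148/29) = 1 + 29/148 = 177/148
58 + 1/(177/148) = 58 + 148/177 = 10414/177
53 + 1/(10414/177) = 53 + 177/10414 = 552119/10414

552119/10414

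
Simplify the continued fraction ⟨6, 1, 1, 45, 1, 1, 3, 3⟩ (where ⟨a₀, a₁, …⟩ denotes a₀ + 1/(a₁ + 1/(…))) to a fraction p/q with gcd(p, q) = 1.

Start with 3.
3 + 1/(3/1) = 3 + 1/3 = 10/3
1 + 1/(10/3) = 1 + 3/10 = 13/10
1 + 1/(13/10) = 1 + 10/13 = 23/13
45 + 1/(23/13) = 45 + 13/23 = 1048/23
1 + 1/(1048/23) = 1 + 23/1048 = 1071/1048
1 + 1/(1071/1048) = 1 + 1048/1071 = 2119/1071
6 + 1/(2119/1071) = 6 + 1071/2119 = 13785/2119

13785/2119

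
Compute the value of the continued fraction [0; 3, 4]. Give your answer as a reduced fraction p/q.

4/13

Build up convergents one term at a time:
a_0 = 0: 0/1
a_1 = 3: 1/3
a_2 = 4: 4/13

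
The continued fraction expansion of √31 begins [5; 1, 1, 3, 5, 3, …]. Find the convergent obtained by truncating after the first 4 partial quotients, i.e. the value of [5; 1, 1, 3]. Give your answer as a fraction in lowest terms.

39/7

Start with 3.
1 + 1/(3/1) = 1 + 1/3 = 4/3
1 + 1/(4/3) = 1 + 3/4 = 7/4
5 + 1/(7/4) = 5 + 4/7 = 39/7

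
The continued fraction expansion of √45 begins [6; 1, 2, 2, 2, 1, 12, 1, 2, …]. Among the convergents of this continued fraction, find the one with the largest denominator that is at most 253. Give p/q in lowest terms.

161/24

a_0 = 6: 6/1  (≤ bound)
a_1 = 1: 7/1  (≤ bound)
a_2 = 2: 20/3  (≤ bound)
a_3 = 2: 47/7  (≤ bound)
a_4 = 2: 114/17  (≤ bound)
a_5 = 1: 161/24  (≤ bound)
a_6 = 12: 2046/305  (> 253, stop)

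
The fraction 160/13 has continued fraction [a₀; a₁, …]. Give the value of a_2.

4

⌊160/13⌋ = 12, remainder 4
⌊13/4⌋ = 3, remainder 1
⌊4/1⌋ = 4, remainder 0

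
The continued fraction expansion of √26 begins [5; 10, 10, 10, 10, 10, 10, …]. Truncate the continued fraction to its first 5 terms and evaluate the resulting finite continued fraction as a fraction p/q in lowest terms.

52525/10301

Build up convergents one term at a time:
a_0 = 5: 5/1
a_1 = 10: 51/10
a_2 = 10: 515/101
a_3 = 10: 5201/1020
a_4 = 10: 52525/10301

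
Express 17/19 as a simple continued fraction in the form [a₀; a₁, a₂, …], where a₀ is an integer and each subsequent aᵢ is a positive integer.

[0; 1, 8, 2]

Run the Euclidean algorithm, recording each quotient:
17 = 0·19 + 17, so a_0 = 0
19 = 1·17 + 2, so a_1 = 1
17 = 8·2 + 1, so a_2 = 8
2 = 2·1 + 0, so a_3 = 2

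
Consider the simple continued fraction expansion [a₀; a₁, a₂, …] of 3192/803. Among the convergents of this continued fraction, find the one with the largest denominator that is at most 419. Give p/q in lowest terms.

a_0 = 3: 3/1  (≤ bound)
a_1 = 1: 4/1  (≤ bound)
a_2 = 39: 159/40  (≤ bound)
a_3 = 6: 958/241  (≤ bound)
a_4 = 1: 1117/281  (≤ bound)
a_5 = 2: 3192/803  (> 419, stop)

1117/281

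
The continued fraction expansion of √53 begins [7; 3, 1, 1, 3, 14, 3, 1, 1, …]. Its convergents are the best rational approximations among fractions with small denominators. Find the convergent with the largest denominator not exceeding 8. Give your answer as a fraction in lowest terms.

List convergents until the denominator exceeds the bound:
a_0 = 7: 7/1  (≤ bound)
a_1 = 3: 22/3  (≤ bound)
a_2 = 1: 29/4  (≤ bound)
a_3 = 1: 51/7  (≤ bound)
a_4 = 3: 182/25  (> 8, stop)

51/7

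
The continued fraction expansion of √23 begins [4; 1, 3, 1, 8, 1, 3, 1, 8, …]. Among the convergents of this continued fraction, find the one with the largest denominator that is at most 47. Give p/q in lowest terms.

a_0 = 4: 4/1  (≤ bound)
a_1 = 1: 5/1  (≤ bound)
a_2 = 3: 19/4  (≤ bound)
a_3 = 1: 24/5  (≤ bound)
a_4 = 8: 211/44  (≤ bound)
a_5 = 1: 235/49  (> 47, stop)

211/44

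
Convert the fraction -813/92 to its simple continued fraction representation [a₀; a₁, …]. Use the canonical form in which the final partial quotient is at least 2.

[-9; 6, 7, 2]

⌊-813/92⌋ = -9, remainder 15
⌊92/15⌋ = 6, remainder 2
⌊15/2⌋ = 7, remainder 1
⌊2/1⌋ = 2, remainder 0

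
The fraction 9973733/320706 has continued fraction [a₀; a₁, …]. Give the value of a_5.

2

Run the Euclidean algorithm, recording each quotient:
9973733 = 31·320706 + 31847, so a_0 = 31
320706 = 10·31847 + 2236, so a_1 = 10
31847 = 14·2236 + 543, so a_2 = 14
2236 = 4·543 + 64, so a_3 = 4
543 = 8·64 + 31, so a_4 = 8
64 = 2·31 + 2, so a_5 = 2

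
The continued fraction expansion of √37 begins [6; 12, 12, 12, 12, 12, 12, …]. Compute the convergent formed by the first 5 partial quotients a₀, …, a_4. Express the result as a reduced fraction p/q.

128766/21169

Start with 12.
12 + 1/(12/1) = 12 + 1/12 = 145/12
12 + 1/(145/12) = 12 + 12/145 = 1752/145
12 + 1/(1752/145) = 12 + 145/1752 = 21169/1752
6 + 1/(21169/1752) = 6 + 1752/21169 = 128766/21169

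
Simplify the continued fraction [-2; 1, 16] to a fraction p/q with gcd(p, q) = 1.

Work from the innermost term outward:
Start with 16.
1 + 1/(16/1) = 1 + 1/16 = 17/16
-2 + 1/(17/16) = -2 + 16/17 = -18/17

-18/17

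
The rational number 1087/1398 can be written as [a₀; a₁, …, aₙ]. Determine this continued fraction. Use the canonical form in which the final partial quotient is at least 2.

⌊1087/1398⌋ = 0, remainder 1087
⌊1398/1087⌋ = 1, remainder 311
⌊1087/311⌋ = 3, remainder 154
⌊311/154⌋ = 2, remainder 3
⌊154/3⌋ = 51, remainder 1
⌊3/1⌋ = 3, remainder 0

[0; 1, 3, 2, 51, 3]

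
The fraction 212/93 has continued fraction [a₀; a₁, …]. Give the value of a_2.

212 ÷ 93 → quotient 2, remainder 26
93 ÷ 26 → quotient 3, remainder 15
26 ÷ 15 → quotient 1, remainder 11

1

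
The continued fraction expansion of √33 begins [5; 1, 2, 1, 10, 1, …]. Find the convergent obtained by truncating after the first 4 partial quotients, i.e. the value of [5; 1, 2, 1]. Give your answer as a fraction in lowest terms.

23/4

Build up convergents one term at a time:
a_0 = 5: 5/1
a_1 = 1: 6/1
a_2 = 2: 17/3
a_3 = 1: 23/4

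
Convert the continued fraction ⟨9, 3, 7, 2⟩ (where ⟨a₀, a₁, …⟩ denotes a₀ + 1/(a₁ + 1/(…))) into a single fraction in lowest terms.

438/47

a_0 = 9: 9/1
a_1 = 3: 28/3
a_2 = 7: 205/22
a_3 = 2: 438/47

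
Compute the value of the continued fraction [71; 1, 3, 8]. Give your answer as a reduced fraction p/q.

a_0 = 71: 71/1
a_1 = 1: 72/1
a_2 = 3: 287/4
a_3 = 8: 2368/33

2368/33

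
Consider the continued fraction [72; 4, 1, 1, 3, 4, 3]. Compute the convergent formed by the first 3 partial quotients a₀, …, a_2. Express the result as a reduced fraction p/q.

Compute successive convergents:
a_0 = 72: 72/1
a_1 = 4: 289/4
a_2 = 1: 361/5

361/5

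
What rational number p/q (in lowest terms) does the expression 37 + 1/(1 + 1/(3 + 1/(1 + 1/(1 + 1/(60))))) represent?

20589/545

Starting at the tail and folding back:
Start with 60.
1 + 1/(60/1) = 1 + 1/60 = 61/60
1 + 1/(61/60) = 1 + 60/61 = 121/61
3 + 1/(121/61) = 3 + 61/121 = 424/121
1 + 1/(424/121) = 1 + 121/424 = 545/424
37 + 1/(545/424) = 37 + 424/545 = 20589/545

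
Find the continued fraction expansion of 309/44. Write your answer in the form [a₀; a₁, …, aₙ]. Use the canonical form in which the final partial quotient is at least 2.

Apply division with remainder until the remainder is 0:
⌊309/44⌋ = 7, remainder 1
⌊44/1⌋ = 44, remainder 0

[7; 44]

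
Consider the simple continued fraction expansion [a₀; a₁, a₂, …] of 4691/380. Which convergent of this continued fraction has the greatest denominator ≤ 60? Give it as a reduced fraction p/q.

List convergents until the denominator exceeds the bound:
a_0 = 12: 12/1  (≤ bound)
a_1 = 2: 25/2  (≤ bound)
a_2 = 1: 37/3  (≤ bound)
a_3 = 9: 358/29  (≤ bound)
a_4 = 13: 4691/380  (> 60, stop)

358/29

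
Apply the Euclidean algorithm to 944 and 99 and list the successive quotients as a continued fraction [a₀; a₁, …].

⌊944/99⌋ = 9, remainder 53
⌊99/53⌋ = 1, remainder 46
⌊53/46⌋ = 1, remainder 7
⌊46/7⌋ = 6, remainder 4
⌊7/4⌋ = 1, remainder 3
⌊4/3⌋ = 1, remainder 1
⌊3/1⌋ = 3, remainder 0

[9; 1, 1, 6, 1, 1, 3]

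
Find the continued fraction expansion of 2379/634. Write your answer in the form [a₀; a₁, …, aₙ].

Repeatedly divide and take the remainder:
2379 ÷ 634 → quotient 3, remainder 477
634 ÷ 477 → quotient 1, remainder 157
477 ÷ 157 → quotient 3, remainder 6
157 ÷ 6 → quotient 26, remainder 1
6 ÷ 1 → quotient 6, remainder 0

[3; 1, 3, 26, 6]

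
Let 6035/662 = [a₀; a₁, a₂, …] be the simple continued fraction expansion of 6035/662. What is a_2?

6035 ÷ 662 → quotient 9, remainder 77
662 ÷ 77 → quotient 8, remainder 46
77 ÷ 46 → quotient 1, remainder 31

1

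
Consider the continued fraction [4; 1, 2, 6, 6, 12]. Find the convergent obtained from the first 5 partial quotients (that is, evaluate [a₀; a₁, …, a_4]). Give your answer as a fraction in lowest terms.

548/117

a_0 = 4: 4/1
a_1 = 1: 5/1
a_2 = 2: 14/3
a_3 = 6: 89/19
a_4 = 6: 548/117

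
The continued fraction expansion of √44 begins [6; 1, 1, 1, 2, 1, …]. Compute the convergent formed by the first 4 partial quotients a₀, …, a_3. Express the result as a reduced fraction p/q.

Use the convergent recurrence hₖ = aₖ·hₖ₋₁ + hₖ₋₂ (and likewise for the denominators kₖ):
a_0 = 6: 6/1
a_1 = 1: 7/1
a_2 = 1: 13/2
a_3 = 1: 20/3

20/3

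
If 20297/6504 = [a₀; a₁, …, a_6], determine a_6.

20297 = 3·6504 + 785, so a_0 = 3
6504 = 8·785 + 224, so a_1 = 8
785 = 3·224 + 113, so a_2 = 3
224 = 1·113 + 111, so a_3 = 1
113 = 1·111 + 2, so a_4 = 1
111 = 55·2 + 1, so a_5 = 55
2 = 2·1 + 0, so a_6 = 2

2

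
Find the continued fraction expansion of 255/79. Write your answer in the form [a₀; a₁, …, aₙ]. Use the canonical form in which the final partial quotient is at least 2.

Apply division with remainder until the remainder is 0:
255 ÷ 79 → quotient 3, remainder 18
79 ÷ 18 → quotient 4, remainder 7
18 ÷ 7 → quotient 2, remainder 4
7 ÷ 4 → quotient 1, remainder 3
4 ÷ 3 → quotient 1, remainder 1
3 ÷ 1 → quotient 3, remainder 0

[3; 4, 2, 1, 1, 3]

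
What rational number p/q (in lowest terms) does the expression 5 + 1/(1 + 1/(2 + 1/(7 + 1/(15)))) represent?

Start with 15.
7 + 1/(15/1) = 7 + 1/15 = 106/15
2 + 1/(106/15) = 2 + 15/106 = 227/106
1 + 1/(227/106) = 1 + 106/227 = 333/227
5 + 1/(333/227) = 5 + 227/333 = 1892/333

1892/333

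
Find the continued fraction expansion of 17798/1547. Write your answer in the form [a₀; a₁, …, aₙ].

[11; 1, 1, 51, 15]

Apply division with remainder until the remainder is 0:
⌊17798/1547⌋ = 11, remainder 781
⌊1547/781⌋ = 1, remainder 766
⌊781/766⌋ = 1, remainder 15
⌊766/15⌋ = 51, remainder 1
⌊15/1⌋ = 15, remainder 0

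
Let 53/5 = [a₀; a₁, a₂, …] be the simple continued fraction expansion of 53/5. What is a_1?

1

53 ÷ 5 → quotient 10, remainder 3
5 ÷ 3 → quotient 1, remainder 2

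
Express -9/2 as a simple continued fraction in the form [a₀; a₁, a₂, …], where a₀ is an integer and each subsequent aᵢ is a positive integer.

Apply division with remainder until the remainder is 0:
-9 = -5·2 + 1, so a_0 = -5
2 = 2·1 + 0, so a_1 = 2

[-5; 2]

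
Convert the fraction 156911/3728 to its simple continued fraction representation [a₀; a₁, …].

[42; 11, 7, 1, 3, 1, 3, 2]

156911 ÷ 3728 → quotient 42, remainder 335
3728 ÷ 335 → quotient 11, remainder 43
335 ÷ 43 → quotient 7, remainder 34
43 ÷ 34 → quotient 1, remainder 9
34 ÷ 9 → quotient 3, remainder 7
9 ÷ 7 → quotient 1, remainder 2
7 ÷ 2 → quotient 3, remainder 1
2 ÷ 1 → quotient 2, remainder 0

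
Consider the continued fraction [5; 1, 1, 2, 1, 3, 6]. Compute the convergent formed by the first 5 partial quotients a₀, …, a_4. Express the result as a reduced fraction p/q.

Compute successive convergents:
a_0 = 5: 5/1
a_1 = 1: 6/1
a_2 = 1: 11/2
a_3 = 2: 28/5
a_4 = 1: 39/7

39/7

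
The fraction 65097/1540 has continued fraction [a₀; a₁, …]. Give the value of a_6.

Repeatedly divide and take the remainder:
65097 = 42·1540 + 417, so a_0 = 42
1540 = 3·417 + 289, so a_1 = 3
417 = 1·289 + 128, so a_2 = 1
289 = 2·128 + 33, so a_3 = 2
128 = 3·33 + 29, so a_4 = 3
33 = 1·29 + 4, so a_5 = 1
29 = 7·4 + 1, so a_6 = 7

7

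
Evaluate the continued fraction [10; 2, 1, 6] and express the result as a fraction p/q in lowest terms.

207/20

Compute successive convergents:
a_0 = 10: 10/1
a_1 = 2: 21/2
a_2 = 1: 31/3
a_3 = 6: 207/20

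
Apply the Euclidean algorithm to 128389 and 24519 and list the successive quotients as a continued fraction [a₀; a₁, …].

Apply division with remainder until the remainder is 0:
128389 ÷ 24519 → quotient 5, remainder 5794
24519 ÷ 5794 → quotient 4, remainder 1343
5794 ÷ 1343 → quotient 4, remainder 422
1343 ÷ 422 → quotient 3, remainder 77
422 ÷ 77 → quotient 5, remainder 37
77 ÷ 37 → quotient 2, remainder 3
37 ÷ 3 → quotient 12, remainder 1
3 ÷ 1 → quotient 3, remainder 0

[5; 4, 4, 3, 5, 2, 12, 3]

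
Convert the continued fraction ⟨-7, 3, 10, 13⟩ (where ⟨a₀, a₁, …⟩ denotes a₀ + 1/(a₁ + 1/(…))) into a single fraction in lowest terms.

-2711/406

Starting at the tail and folding back:
Start with 13.
10 + 1/(13/1) = 10 + 1/13 = 131/13
3 + 1/(131/13) = 3 + 13/131 = 406/131
-7 + 1/(406/131) = -7 + 131/406 = -2711/406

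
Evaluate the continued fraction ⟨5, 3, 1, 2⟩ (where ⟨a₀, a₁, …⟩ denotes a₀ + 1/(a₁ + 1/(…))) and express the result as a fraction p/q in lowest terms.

Start with 2.
1 + 1/(2/1) = 1 + 1/2 = 3/2
3 + 1/(3/2) = 3 + 2/3 = 11/3
5 + 1/(11/3) = 5 + 3/11 = 58/11

58/11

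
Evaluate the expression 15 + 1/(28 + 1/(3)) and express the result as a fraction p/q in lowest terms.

1278/85

a_0 = 15: 15/1
a_1 = 28: 421/28
a_2 = 3: 1278/85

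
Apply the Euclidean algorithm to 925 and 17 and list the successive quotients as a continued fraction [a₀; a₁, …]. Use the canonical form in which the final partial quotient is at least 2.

[54; 2, 2, 3]

925 = 54·17 + 7, so a_0 = 54
17 = 2·7 + 3, so a_1 = 2
7 = 2·3 + 1, so a_2 = 2
3 = 3·1 + 0, so a_3 = 3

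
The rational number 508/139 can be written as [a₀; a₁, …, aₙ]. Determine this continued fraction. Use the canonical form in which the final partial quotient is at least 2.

Run the Euclidean algorithm, recording each quotient:
⌊508/139⌋ = 3, remainder 91
⌊139/91⌋ = 1, remainder 48
⌊91/48⌋ = 1, remainder 43
⌊48/43⌋ = 1, remainder 5
⌊43/5⌋ = 8, remainder 3
⌊5/3⌋ = 1, remainder 2
⌊3/2⌋ = 1, remainder 1
⌊2/1⌋ = 2, remainder 0

[3; 1, 1, 1, 8, 1, 1, 2]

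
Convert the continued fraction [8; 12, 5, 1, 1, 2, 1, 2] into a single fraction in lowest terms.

Start with 2.
1 + 1/(2/1) = 1 + 1/2 = 3/2
2 + 1/(3/2) = 2 + 2/3 = 8/3
1 + 1/(8/3) = 1 + 3/8 = 11/8
1 + 1/(11/8) = 1 + 8/11 = 19/11
5 + 1/(19/11) = 5 + 11/19 = 106/19
12 + 1/(106/19) = 12 + 19/106 = 1291/106
8 + 1/(1291/106) = 8 + 106/1291 = 10434/1291

10434/1291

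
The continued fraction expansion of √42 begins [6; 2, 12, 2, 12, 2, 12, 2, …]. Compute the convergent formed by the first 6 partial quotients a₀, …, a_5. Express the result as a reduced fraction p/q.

Starting at the tail and folding back:
Start with 2.
12 + 1/(2/1) = 12 + 1/2 = 25/2
2 + 1/(25/2) = 2 + 2/25 = 52/25
12 + 1/(52/25) = 12 + 25/52 = 649/52
2 + 1/(649/52) = 2 + 52/649 = 1350/649
6 + 1/(1350/649) = 6 + 649/1350 = 8749/1350

8749/1350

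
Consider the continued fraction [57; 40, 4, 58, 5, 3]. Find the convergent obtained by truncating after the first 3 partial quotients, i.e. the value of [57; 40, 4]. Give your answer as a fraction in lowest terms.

Work from the innermost term outward:
Start with 4.
40 + 1/(4/1) = 40 + 1/4 = 161/4
57 + 1/(161/4) = 57 + 4/161 = 9181/161

9181/161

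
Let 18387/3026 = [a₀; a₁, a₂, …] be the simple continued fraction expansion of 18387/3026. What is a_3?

⌊18387/3026⌋ = 6, remainder 231
⌊3026/231⌋ = 13, remainder 23
⌊231/23⌋ = 10, remainder 1
⌊23/1⌋ = 23, remainder 0

23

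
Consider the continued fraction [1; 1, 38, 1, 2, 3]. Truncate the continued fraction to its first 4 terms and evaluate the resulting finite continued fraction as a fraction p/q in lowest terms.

79/40

a_0 = 1: 1/1
a_1 = 1: 2/1
a_2 = 38: 77/39
a_3 = 1: 79/40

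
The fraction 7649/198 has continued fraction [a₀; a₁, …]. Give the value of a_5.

2

7649 = 38·198 + 125, so a_0 = 38
198 = 1·125 + 73, so a_1 = 1
125 = 1·73 + 52, so a_2 = 1
73 = 1·52 + 21, so a_3 = 1
52 = 2·21 + 10, so a_4 = 2
21 = 2·10 + 1, so a_5 = 2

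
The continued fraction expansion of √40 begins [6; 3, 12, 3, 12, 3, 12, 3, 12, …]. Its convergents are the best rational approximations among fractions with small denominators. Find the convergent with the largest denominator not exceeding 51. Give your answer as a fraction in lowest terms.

List convergents until the denominator exceeds the bound:
a_0 = 6: 6/1  (≤ bound)
a_1 = 3: 19/3  (≤ bound)
a_2 = 12: 234/37  (≤ bound)
a_3 = 3: 721/114  (> 51, stop)

234/37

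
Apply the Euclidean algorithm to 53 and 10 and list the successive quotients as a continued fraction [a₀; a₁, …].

53 ÷ 10 → quotient 5, remainder 3
10 ÷ 3 → quotient 3, remainder 1
3 ÷ 1 → quotient 3, remainder 0

[5; 3, 3]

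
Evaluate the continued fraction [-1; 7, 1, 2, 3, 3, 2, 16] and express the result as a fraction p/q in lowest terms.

-8365/9614

a_0 = -1: -1/1
a_1 = 7: -6/7
a_2 = 1: -7/8
a_3 = 2: -20/23
a_4 = 3: -67/77
a_5 = 3: -221/254
a_6 = 2: -509/585
a_7 = 16: -8365/9614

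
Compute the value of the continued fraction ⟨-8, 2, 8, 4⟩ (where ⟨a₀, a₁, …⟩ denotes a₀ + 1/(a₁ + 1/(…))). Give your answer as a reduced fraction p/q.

-527/70

Start with 4.
8 + 1/(4/1) = 8 + 1/4 = 33/4
2 + 1/(33/4) = 2 + 4/33 = 70/33
-8 + 1/(70/33) = -8 + 33/70 = -527/70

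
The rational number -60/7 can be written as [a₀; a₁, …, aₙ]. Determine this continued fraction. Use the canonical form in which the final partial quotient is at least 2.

Apply division with remainder until the remainder is 0:
-60 ÷ 7 → quotient -9, remainder 3
7 ÷ 3 → quotient 2, remainder 1
3 ÷ 1 → quotient 3, remainder 0

[-9; 2, 3]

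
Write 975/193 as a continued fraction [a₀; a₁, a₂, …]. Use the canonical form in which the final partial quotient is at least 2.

[5; 19, 3, 3]

975 = 5·193 + 10, so a_0 = 5
193 = 19·10 + 3, so a_1 = 19
10 = 3·3 + 1, so a_2 = 3
3 = 3·1 + 0, so a_3 = 3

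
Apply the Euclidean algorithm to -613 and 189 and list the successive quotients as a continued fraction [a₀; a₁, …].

[-4; 1, 3, 9, 5]

Run the Euclidean algorithm, recording each quotient:
-613 = -4·189 + 143, so a_0 = -4
189 = 1·143 + 46, so a_1 = 1
143 = 3·46 + 5, so a_2 = 3
46 = 9·5 + 1, so a_3 = 9
5 = 5·1 + 0, so a_4 = 5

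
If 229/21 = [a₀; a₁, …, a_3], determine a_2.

Repeatedly divide and take the remainder:
229 = 10·21 + 19, so a_0 = 10
21 = 1·19 + 2, so a_1 = 1
19 = 9·2 + 1, so a_2 = 9

9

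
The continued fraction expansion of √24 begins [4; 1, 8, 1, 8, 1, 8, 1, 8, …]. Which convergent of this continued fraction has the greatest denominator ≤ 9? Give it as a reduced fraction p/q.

44/9

List convergents until the denominator exceeds the bound:
a_0 = 4: 4/1  (≤ bound)
a_1 = 1: 5/1  (≤ bound)
a_2 = 8: 44/9  (≤ bound)
a_3 = 1: 49/10  (> 9, stop)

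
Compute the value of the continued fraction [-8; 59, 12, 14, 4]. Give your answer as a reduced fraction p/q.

-324504/40649

Start with 4.
14 + 1/(4/1) = 14 + 1/4 = 57/4
12 + 1/(57/4) = 12 + 4/57 = 688/57
59 + 1/(688/57) = 59 + 57/688 = 40649/688
-8 + 1/(40649/688) = -8 + 688/40649 = -324504/40649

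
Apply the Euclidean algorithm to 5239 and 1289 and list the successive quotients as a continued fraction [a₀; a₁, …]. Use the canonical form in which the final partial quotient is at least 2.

[4; 15, 1, 1, 7, 1, 4]

5239 ÷ 1289 → quotient 4, remainder 83
1289 ÷ 83 → quotient 15, remainder 44
83 ÷ 44 → quotient 1, remainder 39
44 ÷ 39 → quotient 1, remainder 5
39 ÷ 5 → quotient 7, remainder 4
5 ÷ 4 → quotient 1, remainder 1
4 ÷ 1 → quotient 4, remainder 0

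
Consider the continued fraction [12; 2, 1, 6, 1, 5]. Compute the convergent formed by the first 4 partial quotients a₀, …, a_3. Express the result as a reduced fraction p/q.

247/20

Starting at the tail and folding back:
Start with 6.
1 + 1/(6/1) = 1 + 1/6 = 7/6
2 + 1/(7/6) = 2 + 6/7 = 20/7
12 + 1/(20/7) = 12 + 7/20 = 247/20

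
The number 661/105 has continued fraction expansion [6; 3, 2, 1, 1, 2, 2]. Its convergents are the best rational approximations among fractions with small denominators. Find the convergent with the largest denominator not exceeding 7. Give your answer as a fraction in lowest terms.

44/7

a_0 = 6: 6/1  (≤ bound)
a_1 = 3: 19/3  (≤ bound)
a_2 = 2: 44/7  (≤ bound)
a_3 = 1: 63/10  (> 7, stop)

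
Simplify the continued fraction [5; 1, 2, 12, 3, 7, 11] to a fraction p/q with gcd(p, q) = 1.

Use the convergent recurrence hₖ = aₖ·hₖ₋₁ + hₖ₋₂ (and likewise for the denominators kₖ):
a_0 = 5: 5/1
a_1 = 1: 6/1
a_2 = 2: 17/3
a_3 = 12: 210/37
a_4 = 3: 647/114
a_5 = 7: 4739/835
a_6 = 11: 52776/9299

52776/9299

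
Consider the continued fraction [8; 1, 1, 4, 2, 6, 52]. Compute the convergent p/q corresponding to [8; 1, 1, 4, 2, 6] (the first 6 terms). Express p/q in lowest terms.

Build up convergents one term at a time:
a_0 = 8: 8/1
a_1 = 1: 9/1
a_2 = 1: 17/2
a_3 = 4: 77/9
a_4 = 2: 171/20
a_5 = 6: 1103/129

1103/129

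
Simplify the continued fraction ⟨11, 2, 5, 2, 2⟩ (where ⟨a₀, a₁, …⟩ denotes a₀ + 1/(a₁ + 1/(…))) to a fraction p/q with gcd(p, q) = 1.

Work from the innermost term outward:
Start with 2.
2 + 1/(2/1) = 2 + 1/2 = 5/2
5 + 1/(5/2) = 5 + 2/5 = 27/5
2 + 1/(27/5) = 2 + 5/27 = 59/27
11 + 1/(59/27) = 11 + 27/59 = 676/59

676/59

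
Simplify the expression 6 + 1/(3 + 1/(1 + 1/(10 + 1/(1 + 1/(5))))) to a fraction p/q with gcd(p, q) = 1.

1739/278

Start with 5.
1 + 1/(5/1) = 1 + 1/5 = 6/5
10 + 1/(6/5) = 10 + 5/6 = 65/6
1 + 1/(65/6) = 1 + 6/65 = 71/65
3 + 1/(71/65) = 3 + 65/71 = 278/71
6 + 1/(278/71) = 6 + 71/278 = 1739/278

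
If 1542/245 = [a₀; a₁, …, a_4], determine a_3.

2

1542 ÷ 245 → quotient 6, remainder 72
245 ÷ 72 → quotient 3, remainder 29
72 ÷ 29 → quotient 2, remainder 14
29 ÷ 14 → quotient 2, remainder 1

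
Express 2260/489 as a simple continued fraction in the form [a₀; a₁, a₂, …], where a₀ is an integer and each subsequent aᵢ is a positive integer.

Apply division with remainder until the remainder is 0:
2260 ÷ 489 → quotient 4, remainder 304
489 ÷ 304 → quotient 1, remainder 185
304 ÷ 185 → quotient 1, remainder 119
185 ÷ 119 → quotient 1, remainder 66
119 ÷ 66 → quotient 1, remainder 53
66 ÷ 53 → quotient 1, remainder 13
53 ÷ 13 → quotient 4, remainder 1
13 ÷ 1 → quotient 13, remainder 0

[4; 1, 1, 1, 1, 1, 4, 13]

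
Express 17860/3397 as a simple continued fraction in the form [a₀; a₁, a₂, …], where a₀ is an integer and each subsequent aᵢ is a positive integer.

[5; 3, 1, 7, 2, 51]

17860 ÷ 3397 → quotient 5, remainder 875
3397 ÷ 875 → quotient 3, remainder 772
875 ÷ 772 → quotient 1, remainder 103
772 ÷ 103 → quotient 7, remainder 51
103 ÷ 51 → quotient 2, remainder 1
51 ÷ 1 → quotient 51, remainder 0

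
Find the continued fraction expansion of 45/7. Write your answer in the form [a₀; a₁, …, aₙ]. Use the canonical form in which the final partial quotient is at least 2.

[6; 2, 3]

Apply division with remainder until the remainder is 0:
45 ÷ 7 → quotient 6, remainder 3
7 ÷ 3 → quotient 2, remainder 1
3 ÷ 1 → quotient 3, remainder 0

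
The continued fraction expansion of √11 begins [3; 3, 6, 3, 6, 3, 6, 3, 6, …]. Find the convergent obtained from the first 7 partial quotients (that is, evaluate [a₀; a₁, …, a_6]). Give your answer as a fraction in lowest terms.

25077/7561

Start with 6.
3 + 1/(6/1) = 3 + 1/6 = 19/6
6 + 1/(19/6) = 6 + 6/19 = 120/19
3 + 1/(120/19) = 3 + 19/120 = 379/120
6 + 1/(379/120) = 6 + 120/379 = 2394/379
3 + 1/(2394/379) = 3 + 379/2394 = 7561/2394
3 + 1/(7561/2394) = 3 + 2394/7561 = 25077/7561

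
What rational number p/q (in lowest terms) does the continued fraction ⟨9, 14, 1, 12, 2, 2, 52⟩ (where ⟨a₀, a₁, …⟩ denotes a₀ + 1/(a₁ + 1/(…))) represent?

475138/52403

Build up convergents one term at a time:
a_0 = 9: 9/1
a_1 = 14: 127/14
a_2 = 1: 136/15
a_3 = 12: 1759/194
a_4 = 2: 3654/403
a_5 = 2: 9067/1000
a_6 = 52: 475138/52403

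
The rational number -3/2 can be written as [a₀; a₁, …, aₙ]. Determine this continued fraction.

[-2; 2]

Run the Euclidean algorithm, recording each quotient:
-3 ÷ 2 → quotient -2, remainder 1
2 ÷ 1 → quotient 2, remainder 0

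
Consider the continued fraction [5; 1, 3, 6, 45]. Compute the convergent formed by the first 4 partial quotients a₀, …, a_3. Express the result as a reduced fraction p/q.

Collapse the nested fraction from the inside out:
Start with 6.
3 + 1/(6/1) = 3 + 1/6 = 19/6
1 + 1/(19/6) = 1 + 6/19 = 25/19
5 + 1/(25/19) = 5 + 19/25 = 144/25

144/25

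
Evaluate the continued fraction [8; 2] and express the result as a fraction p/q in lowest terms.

Build up convergents one term at a time:
a_0 = 8: 8/1
a_1 = 2: 17/2

17/2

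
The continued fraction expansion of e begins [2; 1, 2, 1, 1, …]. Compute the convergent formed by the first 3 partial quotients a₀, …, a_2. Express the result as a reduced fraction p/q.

8/3

Compute successive convergents:
a_0 = 2: 2/1
a_1 = 1: 3/1
a_2 = 2: 8/3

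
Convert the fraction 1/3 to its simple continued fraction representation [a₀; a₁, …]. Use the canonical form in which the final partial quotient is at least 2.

1 ÷ 3 → quotient 0, remainder 1
3 ÷ 1 → quotient 3, remainder 0

[0; 3]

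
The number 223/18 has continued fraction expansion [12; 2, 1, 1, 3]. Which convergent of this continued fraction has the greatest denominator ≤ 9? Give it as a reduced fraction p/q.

62/5

a_0 = 12: 12/1  (≤ bound)
a_1 = 2: 25/2  (≤ bound)
a_2 = 1: 37/3  (≤ bound)
a_3 = 1: 62/5  (≤ bound)
a_4 = 3: 223/18  (> 9, stop)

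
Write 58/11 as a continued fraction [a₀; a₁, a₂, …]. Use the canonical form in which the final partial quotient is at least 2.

[5; 3, 1, 2]

⌊58/11⌋ = 5, remainder 3
⌊11/3⌋ = 3, remainder 2
⌊3/2⌋ = 1, remainder 1
⌊2/1⌋ = 2, remainder 0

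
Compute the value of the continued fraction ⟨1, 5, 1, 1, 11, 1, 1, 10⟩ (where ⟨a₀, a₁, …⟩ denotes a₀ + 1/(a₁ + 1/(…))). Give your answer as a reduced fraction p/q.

Start with 10.
1 + 1/(10/1) = 1 + 1/10 = 11/10
1 + 1/(11/10) = 1 + 10/11 = 21/11
11 + 1/(21/11) = 11 + 11/21 = 242/21
1 + 1/(242/21) = 1 + 21/242 = 263/242
1 + 1/(263/242) = 1 + 242/263 = 505/263
5 + 1/(505/263) = 5 + 263/505 = 2788/505
1 + 1/(2788/505) = 1 + 505/2788 = 3293/2788

3293/2788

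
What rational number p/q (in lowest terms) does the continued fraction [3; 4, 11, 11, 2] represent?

3384/1043

Use the convergent recurrence hₖ = aₖ·hₖ₋₁ + hₖ₋₂ (and likewise for the denominators kₖ):
a_0 = 3: 3/1
a_1 = 4: 13/4
a_2 = 11: 146/45
a_3 = 11: 1619/499
a_4 = 2: 3384/1043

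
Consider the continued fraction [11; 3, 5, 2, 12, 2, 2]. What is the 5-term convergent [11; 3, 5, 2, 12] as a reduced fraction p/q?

4933/436

Start with 12.
2 + 1/(12/1) = 2 + 1/12 = 25/12
5 + 1/(25/12) = 5 + 12/25 = 137/25
3 + 1/(137/25) = 3 + 25/137 = 436/137
11 + 1/(436/137) = 11 + 137/436 = 4933/436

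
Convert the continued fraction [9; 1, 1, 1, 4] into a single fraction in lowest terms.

Starting at the tail and folding back:
Start with 4.
1 + 1/(4/1) = 1 + 1/4 = 5/4
1 + 1/(5/4) = 1 + 4/5 = 9/5
1 + 1/(9/5) = 1 + 5/9 = 14/9
9 + 1/(14/9) = 9 + 9/14 = 135/14

135/14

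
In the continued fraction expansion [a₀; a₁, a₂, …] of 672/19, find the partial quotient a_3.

⌊672/19⌋ = 35, remainder 7
⌊19/7⌋ = 2, remainder 5
⌊7/5⌋ = 1, remainder 2
⌊5/2⌋ = 2, remainder 1

2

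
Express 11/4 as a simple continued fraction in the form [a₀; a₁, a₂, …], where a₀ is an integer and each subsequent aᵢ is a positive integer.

[2; 1, 3]

11 ÷ 4 → quotient 2, remainder 3
4 ÷ 3 → quotient 1, remainder 1
3 ÷ 1 → quotient 3, remainder 0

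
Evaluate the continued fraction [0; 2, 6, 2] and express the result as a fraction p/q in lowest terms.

13/28

a_0 = 0: 0/1
a_1 = 2: 1/2
a_2 = 6: 6/13
a_3 = 2: 13/28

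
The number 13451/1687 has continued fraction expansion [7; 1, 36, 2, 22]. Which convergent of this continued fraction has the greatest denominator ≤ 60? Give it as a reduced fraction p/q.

List convergents until the denominator exceeds the bound:
a_0 = 7: 7/1  (≤ bound)
a_1 = 1: 8/1  (≤ bound)
a_2 = 36: 295/37  (≤ bound)
a_3 = 2: 598/75  (> 60, stop)

295/37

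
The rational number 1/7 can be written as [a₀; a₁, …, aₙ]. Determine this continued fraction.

Run the Euclidean algorithm, recording each quotient:
1 = 0·7 + 1, so a_0 = 0
7 = 7·1 + 0, so a_1 = 7

[0; 7]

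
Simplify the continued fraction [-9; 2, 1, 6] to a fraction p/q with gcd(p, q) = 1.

-173/20

a_0 = -9: -9/1
a_1 = 2: -17/2
a_2 = 1: -26/3
a_3 = 6: -173/20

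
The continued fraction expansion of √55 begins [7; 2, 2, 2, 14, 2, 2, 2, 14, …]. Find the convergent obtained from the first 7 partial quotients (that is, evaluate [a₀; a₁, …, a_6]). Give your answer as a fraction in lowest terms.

Use the convergent recurrence hₖ = aₖ·hₖ₋₁ + hₖ₋₂ (and likewise for the denominators kₖ):
a_0 = 7: 7/1
a_1 = 2: 15/2
a_2 = 2: 37/5
a_3 = 2: 89/12
a_4 = 14: 1283/173
a_5 = 2: 2655/358
a_6 = 2: 6593/889

6593/889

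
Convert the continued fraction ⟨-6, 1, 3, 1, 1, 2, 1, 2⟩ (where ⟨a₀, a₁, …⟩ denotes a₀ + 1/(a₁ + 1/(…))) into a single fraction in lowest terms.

a_0 = -6: -6/1
a_1 = 1: -5/1
a_2 = 3: -21/4
a_3 = 1: -26/5
a_4 = 1: -47/9
a_5 = 2: -120/23
a_6 = 1: -167/32
a_7 = 2: -454/87

-454/87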